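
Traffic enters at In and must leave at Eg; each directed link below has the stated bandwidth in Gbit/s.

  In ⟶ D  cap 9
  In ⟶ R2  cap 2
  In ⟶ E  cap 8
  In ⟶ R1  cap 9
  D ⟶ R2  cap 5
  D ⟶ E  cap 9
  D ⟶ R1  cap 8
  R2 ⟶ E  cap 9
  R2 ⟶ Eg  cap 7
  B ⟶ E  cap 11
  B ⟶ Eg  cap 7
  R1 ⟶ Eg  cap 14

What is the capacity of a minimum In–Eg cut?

20

Augment In→R2→Eg: bottleneck 2, flow now 2.
Augment In→R1→Eg: bottleneck 9, flow now 11.
Augment In→D→R2→Eg: bottleneck 5, flow now 16.
Augment In→D→R1→Eg: bottleneck 4, flow now 20.
No augmenting path remains; maximum flow = 20.
By max-flow min-cut, the minimum cut capacity equals the max flow.
In the residual graph, reachable from In: {In, E}.
Min-cut edges: In→D (9), In→R2 (2), In→R1 (9); capacity 9 + 2 + 9 = 20.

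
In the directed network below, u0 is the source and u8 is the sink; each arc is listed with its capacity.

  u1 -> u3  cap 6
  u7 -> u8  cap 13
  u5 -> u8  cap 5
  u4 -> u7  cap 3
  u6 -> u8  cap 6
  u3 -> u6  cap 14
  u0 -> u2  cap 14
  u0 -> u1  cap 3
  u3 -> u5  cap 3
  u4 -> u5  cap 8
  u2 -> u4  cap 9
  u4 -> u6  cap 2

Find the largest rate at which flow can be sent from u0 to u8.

12

Augment u0→u1→u3→u5→u8: bottleneck 3, flow now 3.
Augment u0→u2→u4→u5→u8: bottleneck 2, flow now 5.
Augment u0→u2→u4→u6→u8: bottleneck 2, flow now 7.
Augment u0→u2→u4→u7→u8: bottleneck 3, flow now 10.
Augment u0→u2→u4→u5→u3→u6→u8: bottleneck 2, flow now 12. (uses reverse residual edge)
No augmenting path remains; maximum flow = 12.
In the residual graph, reachable from u0: {u0, u2}.
Min-cut edges: u0→u1 (3), u2→u4 (9); capacity 3 + 9 = 12.
This cut is saturated, so no flow can exceed 12.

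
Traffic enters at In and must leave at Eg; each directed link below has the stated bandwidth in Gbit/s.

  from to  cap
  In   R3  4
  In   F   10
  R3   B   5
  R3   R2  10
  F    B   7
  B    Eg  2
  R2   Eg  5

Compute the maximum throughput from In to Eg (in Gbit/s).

Augment In→R3→B→Eg: bottleneck 2, flow now 2.
Augment In→R3→R2→Eg: bottleneck 2, flow now 4.
Augment In→F→B→R3→R2→Eg: bottleneck 2, flow now 6. (uses reverse residual edge)
No augmenting path remains; maximum flow = 6.
In the residual graph, reachable from In: {In, F, B}.
Min-cut edges: In→R3 (4), B→Eg (2); capacity 4 + 2 = 6.
This cut is saturated, so no flow can exceed 6.

6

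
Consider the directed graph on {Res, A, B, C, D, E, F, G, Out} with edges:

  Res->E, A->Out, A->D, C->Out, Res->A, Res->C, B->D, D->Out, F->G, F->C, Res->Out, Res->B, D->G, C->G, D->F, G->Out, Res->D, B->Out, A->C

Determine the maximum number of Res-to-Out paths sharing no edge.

Assign every edge capacity 1; by Menger, the answer equals the max flow.
Path Res→Out (+1); total 1.
Path Res→A→Out (+1); total 2.
Path Res→B→Out (+1); total 3.
Path Res→C→Out (+1); total 4.
Path Res→D→Out (+1); total 5.
No residual Res→Out path; max flow = 5.
Certifying cut of size 5: {Res→A, Res→B, Res→C, Res→D, Res→Out}.

5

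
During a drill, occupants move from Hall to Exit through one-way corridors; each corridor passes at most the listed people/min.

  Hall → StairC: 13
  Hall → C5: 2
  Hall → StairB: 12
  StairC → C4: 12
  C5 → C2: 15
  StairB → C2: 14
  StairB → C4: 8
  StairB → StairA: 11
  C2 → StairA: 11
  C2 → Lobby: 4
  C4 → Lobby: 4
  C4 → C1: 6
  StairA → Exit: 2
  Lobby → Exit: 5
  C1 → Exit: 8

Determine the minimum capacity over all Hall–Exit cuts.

Augment Hall→StairB→StairA→Exit: bottleneck 2, flow now 2.
Augment Hall→StairC→C4→Lobby→Exit: bottleneck 4, flow now 6.
Augment Hall→StairC→C4→C1→Exit: bottleneck 6, flow now 12.
Augment Hall→C5→C2→Lobby→Exit: bottleneck 1, flow now 13.
No augmenting path remains; maximum flow = 13.
By max-flow min-cut, the minimum cut capacity equals the max flow.
In the residual graph, reachable from Hall: {Hall, StairC, C5, StairB, C2, C4, StairA, Lobby}.
Min-cut edges: C4→C1 (6), StairA→Exit (2), Lobby→Exit (5); capacity 6 + 2 + 5 = 13.

13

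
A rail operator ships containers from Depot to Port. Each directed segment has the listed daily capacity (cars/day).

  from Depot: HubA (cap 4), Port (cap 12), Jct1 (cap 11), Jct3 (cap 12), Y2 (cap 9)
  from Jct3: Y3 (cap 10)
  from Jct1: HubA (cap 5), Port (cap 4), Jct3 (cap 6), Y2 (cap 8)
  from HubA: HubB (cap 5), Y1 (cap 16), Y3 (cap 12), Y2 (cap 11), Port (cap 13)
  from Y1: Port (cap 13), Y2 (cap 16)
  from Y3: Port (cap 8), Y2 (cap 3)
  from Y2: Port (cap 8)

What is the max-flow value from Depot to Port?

Augment Depot→Port: bottleneck 12, flow now 12.
Augment Depot→Jct1→Port: bottleneck 4, flow now 16.
Augment Depot→HubA→Port: bottleneck 4, flow now 20.
Augment Depot→Y2→Port: bottleneck 8, flow now 28.
Augment Depot→Jct3→Y3→Port: bottleneck 8, flow now 36.
Augment Depot→Jct1→HubA→Port: bottleneck 5, flow now 41.
No augmenting path remains; maximum flow = 41.
In the residual graph, reachable from Depot: {Depot, Jct3, Jct1, Y3, Y2}.
Min-cut edges: Depot→HubA (4), Depot→Port (12), Jct1→HubA (5), Jct1→Port (4), Y3→Port (8), Y2→Port (8); capacity 4 + 12 + 5 + 4 + 8 + 8 = 41.
This cut is saturated, so no flow can exceed 41.

41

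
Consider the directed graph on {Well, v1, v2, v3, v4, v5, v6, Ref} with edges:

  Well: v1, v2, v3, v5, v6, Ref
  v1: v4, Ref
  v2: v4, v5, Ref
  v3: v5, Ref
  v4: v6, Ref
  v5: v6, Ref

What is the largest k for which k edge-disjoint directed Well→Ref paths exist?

5

Assign every edge capacity 1; by Menger, the answer equals the max flow.
Path Well→Ref (+1); total 1.
Path Well→v1→Ref (+1); total 2.
Path Well→v2→Ref (+1); total 3.
Path Well→v3→Ref (+1); total 4.
Path Well→v5→Ref (+1); total 5.
No residual Well→Ref path; max flow = 5.
Certifying cut of size 5: {Well→Ref, Well→v1, Well→v2, Well→v3, Well→v5}.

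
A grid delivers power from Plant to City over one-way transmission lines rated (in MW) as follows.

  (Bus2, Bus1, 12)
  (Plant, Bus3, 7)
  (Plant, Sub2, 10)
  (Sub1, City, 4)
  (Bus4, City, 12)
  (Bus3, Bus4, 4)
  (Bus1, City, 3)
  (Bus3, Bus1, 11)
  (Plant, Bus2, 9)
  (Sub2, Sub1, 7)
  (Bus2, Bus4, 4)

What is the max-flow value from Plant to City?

Augment Plant→Bus2→Bus4→City: bottleneck 4, flow now 4.
Augment Plant→Bus2→Bus1→City: bottleneck 3, flow now 7.
Augment Plant→Sub2→Sub1→City: bottleneck 4, flow now 11.
Augment Plant→Bus3→Bus4→City: bottleneck 4, flow now 15.
No augmenting path remains; maximum flow = 15.
In the residual graph, reachable from Plant: {Plant, Bus2, Sub2, Bus3, Sub1, Bus1}.
Min-cut edges: Bus2→Bus4 (4), Bus3→Bus4 (4), Sub1→City (4), Bus1→City (3); capacity 4 + 4 + 4 + 3 = 15.
This cut is saturated, so no flow can exceed 15.

15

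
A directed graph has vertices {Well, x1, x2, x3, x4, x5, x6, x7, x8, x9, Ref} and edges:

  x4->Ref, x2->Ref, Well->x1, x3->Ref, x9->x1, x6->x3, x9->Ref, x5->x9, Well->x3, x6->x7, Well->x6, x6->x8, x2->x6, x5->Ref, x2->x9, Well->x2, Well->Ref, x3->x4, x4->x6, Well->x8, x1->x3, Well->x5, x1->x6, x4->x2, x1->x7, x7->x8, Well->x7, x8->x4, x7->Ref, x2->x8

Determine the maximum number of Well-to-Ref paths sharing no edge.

7

Assign every edge capacity 1; by Menger, the answer equals the max flow.
Path Well→Ref (+1); total 1.
Path Well→x2→Ref (+1); total 2.
Path Well→x3→Ref (+1); total 3.
Path Well→x5→Ref (+1); total 4.
Path Well→x7→Ref (+1); total 5.
Path Well→x8→x4→Ref (+1); total 6.
Path Well→x1→x3→x4→x2→x9→Ref (+1); total 7.
No residual Well→Ref path; max flow = 7.
Certifying cut of size 7: {Well→Ref, Well→x2, Well→x5, x3→Ref, x3→x4, x7→Ref, x8→x4}.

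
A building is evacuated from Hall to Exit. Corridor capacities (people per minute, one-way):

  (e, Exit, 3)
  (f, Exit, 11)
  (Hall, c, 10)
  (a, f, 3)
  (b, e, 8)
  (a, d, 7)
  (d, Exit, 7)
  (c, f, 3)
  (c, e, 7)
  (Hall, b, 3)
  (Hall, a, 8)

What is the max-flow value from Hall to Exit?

Augment Hall→a→d→Exit: bottleneck 7, flow now 7.
Augment Hall→a→f→Exit: bottleneck 1, flow now 8.
Augment Hall→b→e→Exit: bottleneck 3, flow now 11.
Augment Hall→c→f→Exit: bottleneck 3, flow now 14.
No augmenting path remains; maximum flow = 14.
In the residual graph, reachable from Hall: {Hall, b, c, e}.
Min-cut edges: Hall→a (8), c→f (3), e→Exit (3); capacity 8 + 3 + 3 = 14.
This cut is saturated, so no flow can exceed 14.

14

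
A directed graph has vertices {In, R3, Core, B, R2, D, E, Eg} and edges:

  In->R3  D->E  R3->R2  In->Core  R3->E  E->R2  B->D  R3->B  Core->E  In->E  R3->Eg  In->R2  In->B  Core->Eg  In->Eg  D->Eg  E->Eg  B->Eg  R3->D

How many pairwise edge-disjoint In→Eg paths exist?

Assign every edge capacity 1; by Menger, the answer equals the max flow.
Path In→Eg (+1); total 1.
Path In→R3→Eg (+1); total 2.
Path In→Core→Eg (+1); total 3.
Path In→B→Eg (+1); total 4.
Path In→E→Eg (+1); total 5.
No residual In→Eg path; max flow = 5.
Certifying cut of size 5: {In→B, In→Core, In→E, In→Eg, In→R3}.

5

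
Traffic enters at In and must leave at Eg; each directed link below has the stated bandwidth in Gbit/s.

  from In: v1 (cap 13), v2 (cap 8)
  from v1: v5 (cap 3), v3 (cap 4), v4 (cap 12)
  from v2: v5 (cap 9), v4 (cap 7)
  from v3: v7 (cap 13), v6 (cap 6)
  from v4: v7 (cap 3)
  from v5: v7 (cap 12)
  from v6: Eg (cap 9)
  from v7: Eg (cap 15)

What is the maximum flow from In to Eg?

Augment In→v1→v3→v6→Eg: bottleneck 4, flow now 4.
Augment In→v1→v4→v7→Eg: bottleneck 3, flow now 7.
Augment In→v1→v5→v7→Eg: bottleneck 3, flow now 10.
Augment In→v2→v5→v7→Eg: bottleneck 8, flow now 18.
No augmenting path remains; maximum flow = 18.
In the residual graph, reachable from In: {In, v1, v4}.
Min-cut edges: In→v2 (8), v1→v3 (4), v1→v5 (3), v4→v7 (3); capacity 8 + 4 + 3 + 3 = 18.
This cut is saturated, so no flow can exceed 18.

18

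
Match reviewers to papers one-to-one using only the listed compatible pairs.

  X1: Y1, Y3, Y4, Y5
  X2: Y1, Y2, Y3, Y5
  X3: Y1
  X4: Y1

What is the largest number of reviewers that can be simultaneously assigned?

3

Unit-capacity flow: source→left, listed edges, right→sink; max matching = max flow.
Augmenting path X1→Y1 (+1); matched 1.
Augmenting path X2→Y2 (+1); matched 2.
Augmenting path X3→Y1→X1→Y3 (+1); matched 3.
No augmenting path remains; maximum matching = 3.
König certificate: {X1, X2, Y1} is a vertex cover of size 3 (every listed pair touches it), so no matching can be larger.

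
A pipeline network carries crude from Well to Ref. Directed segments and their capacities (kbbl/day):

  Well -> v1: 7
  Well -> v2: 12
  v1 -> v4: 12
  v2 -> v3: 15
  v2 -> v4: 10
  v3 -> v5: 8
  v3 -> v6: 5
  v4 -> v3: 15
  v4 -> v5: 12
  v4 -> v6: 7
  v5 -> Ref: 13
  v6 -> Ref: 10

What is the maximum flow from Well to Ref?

Augment Well→v1→v4→v5→Ref: bottleneck 7, flow now 7.
Augment Well→v2→v3→v5→Ref: bottleneck 6, flow now 13.
Augment Well→v2→v3→v6→Ref: bottleneck 5, flow now 18.
Augment Well→v2→v4→v6→Ref: bottleneck 1, flow now 19.
No augmenting path remains; maximum flow = 19.
In the residual graph, reachable from Well: {Well}.
Min-cut edges: Well→v1 (7), Well→v2 (12); capacity 7 + 12 = 19.
This cut is saturated, so no flow can exceed 19.

19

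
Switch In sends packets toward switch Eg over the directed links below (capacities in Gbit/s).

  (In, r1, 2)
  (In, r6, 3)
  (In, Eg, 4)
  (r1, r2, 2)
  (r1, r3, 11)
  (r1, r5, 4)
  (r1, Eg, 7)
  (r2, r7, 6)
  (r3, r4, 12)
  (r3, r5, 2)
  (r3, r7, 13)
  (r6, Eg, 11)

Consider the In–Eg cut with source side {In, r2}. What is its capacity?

Edges leaving {In, r2}: In→r1 (2), In→r6 (3), In→Eg (4), r2→r7 (6).
Cut capacity = 2 + 3 + 4 + 6 = 15.

15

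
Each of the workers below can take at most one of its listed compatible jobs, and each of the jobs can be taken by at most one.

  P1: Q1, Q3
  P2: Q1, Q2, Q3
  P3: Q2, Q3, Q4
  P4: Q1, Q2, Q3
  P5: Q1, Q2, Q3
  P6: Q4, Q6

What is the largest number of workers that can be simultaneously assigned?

5

Unit-capacity flow: source→left, listed edges, right→sink; max matching = max flow.
Augmenting path P1→Q1 (+1); matched 1.
Augmenting path P2→Q2 (+1); matched 2.
Augmenting path P3→Q3 (+1); matched 3.
Augmenting path P6→Q4 (+1); matched 4.
Augmenting path P4→Q3→P3→Q4→P6→Q6 (+1); matched 5.
No augmenting path remains; maximum matching = 5.
König certificate: {P3, P6, Q1, Q2, Q3} is a vertex cover of size 5 (every listed pair touches it), so no matching can be larger.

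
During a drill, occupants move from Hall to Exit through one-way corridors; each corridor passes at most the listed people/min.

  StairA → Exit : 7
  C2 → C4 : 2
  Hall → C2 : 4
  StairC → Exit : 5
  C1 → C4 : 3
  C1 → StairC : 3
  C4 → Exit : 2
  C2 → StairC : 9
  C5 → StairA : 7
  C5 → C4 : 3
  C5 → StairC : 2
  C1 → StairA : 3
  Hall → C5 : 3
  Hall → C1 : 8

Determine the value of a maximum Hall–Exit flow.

13

Augment Hall→C1→StairA→Exit: bottleneck 3, flow now 3.
Augment Hall→C1→StairC→Exit: bottleneck 3, flow now 6.
Augment Hall→C1→C4→Exit: bottleneck 2, flow now 8.
Augment Hall→C5→StairA→Exit: bottleneck 3, flow now 11.
Augment Hall→C2→StairC→Exit: bottleneck 2, flow now 13.
No augmenting path remains; maximum flow = 13.
In the residual graph, reachable from Hall: {Hall, C1, C2, StairC, C4}.
Min-cut edges: Hall→C5 (3), C1→StairA (3), StairC→Exit (5), C4→Exit (2); capacity 3 + 3 + 5 + 2 = 13.
This cut is saturated, so no flow can exceed 13.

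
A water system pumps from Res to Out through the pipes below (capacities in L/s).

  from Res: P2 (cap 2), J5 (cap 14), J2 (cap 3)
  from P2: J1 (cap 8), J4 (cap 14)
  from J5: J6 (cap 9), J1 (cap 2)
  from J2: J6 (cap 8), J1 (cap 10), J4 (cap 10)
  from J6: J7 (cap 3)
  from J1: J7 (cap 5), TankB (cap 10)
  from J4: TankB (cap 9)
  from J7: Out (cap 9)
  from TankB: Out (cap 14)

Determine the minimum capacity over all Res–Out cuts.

10

Augment Res→P2→J1→J7→Out: bottleneck 2, flow now 2.
Augment Res→J5→J6→J7→Out: bottleneck 3, flow now 5.
Augment Res→J5→J1→J7→Out: bottleneck 2, flow now 7.
Augment Res→J2→J1→J7→Out: bottleneck 1, flow now 8.
Augment Res→J2→J1→TankB→Out: bottleneck 2, flow now 10.
No augmenting path remains; maximum flow = 10.
By max-flow min-cut, the minimum cut capacity equals the max flow.
In the residual graph, reachable from Res: {Res, J5, J6}.
Min-cut edges: Res→P2 (2), Res→J2 (3), J5→J1 (2), J6→J7 (3); capacity 2 + 3 + 2 + 3 = 10.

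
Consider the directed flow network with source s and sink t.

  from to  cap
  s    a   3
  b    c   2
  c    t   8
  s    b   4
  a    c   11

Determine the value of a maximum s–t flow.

5

Augment s→a→c→t: bottleneck 3, flow now 3.
Augment s→b→c→t: bottleneck 2, flow now 5.
No augmenting path remains; maximum flow = 5.
In the residual graph, reachable from s: {s, b}.
Min-cut edges: s→a (3), b→c (2); capacity 3 + 2 = 5.
This cut is saturated, so no flow can exceed 5.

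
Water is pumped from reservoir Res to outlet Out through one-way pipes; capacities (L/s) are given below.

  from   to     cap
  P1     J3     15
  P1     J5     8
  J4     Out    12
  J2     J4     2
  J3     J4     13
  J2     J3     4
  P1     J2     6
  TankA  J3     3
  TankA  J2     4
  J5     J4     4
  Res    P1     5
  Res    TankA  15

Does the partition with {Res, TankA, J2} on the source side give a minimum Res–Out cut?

No — its capacity is 14, but the minimum cut has capacity 12.

Given cut capacity: 5 + 3 + 4 + 2 = 14.
Augment Res→P1→J5→J4→Out: bottleneck 4, flow now 4.
Augment Res→P1→J2→J4→Out: bottleneck 1, flow now 5.
Augment Res→TankA→J2→J4→Out: bottleneck 1, flow now 6.
Augment Res→TankA→J3→J4→Out: bottleneck 3, flow now 9.
Augment Res→TankA→J2→J3→J4→Out: bottleneck 3, flow now 12.
No augmenting path remains; maximum flow = 12.
In the residual graph, reachable from Res: {Res, TankA}.
Min-cut edges: Res→P1 (5), TankA→J2 (4), TankA→J3 (3); capacity 5 + 4 + 3 = 12.
Cut capacity 14 exceeds the max flow 12, so it is not minimum.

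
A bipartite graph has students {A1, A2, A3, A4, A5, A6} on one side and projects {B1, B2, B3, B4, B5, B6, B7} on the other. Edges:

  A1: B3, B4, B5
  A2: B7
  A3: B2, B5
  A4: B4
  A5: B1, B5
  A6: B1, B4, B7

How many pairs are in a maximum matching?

Unit-capacity flow: source→left, listed edges, right→sink; max matching = max flow.
Augmenting path A1→B3 (+1); matched 1.
Augmenting path A2→B7 (+1); matched 2.
Augmenting path A3→B2 (+1); matched 3.
Augmenting path A4→B4 (+1); matched 4.
Augmenting path A5→B1 (+1); matched 5.
Augmenting path A6→B1→A5→B5 (+1); matched 6.
No augmenting path remains; maximum matching = 6.
König certificate: {A1, A2, A3, A4, A5, A6} is a vertex cover of size 6 (every listed pair touches it), so no matching can be larger.

6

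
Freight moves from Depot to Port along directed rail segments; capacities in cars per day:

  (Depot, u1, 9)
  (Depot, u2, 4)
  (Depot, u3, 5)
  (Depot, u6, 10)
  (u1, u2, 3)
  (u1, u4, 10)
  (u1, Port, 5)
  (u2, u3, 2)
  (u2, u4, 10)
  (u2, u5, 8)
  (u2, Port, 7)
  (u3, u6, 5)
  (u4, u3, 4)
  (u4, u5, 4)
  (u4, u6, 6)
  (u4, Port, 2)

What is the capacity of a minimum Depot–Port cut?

Augment Depot→u1→Port: bottleneck 5, flow now 5.
Augment Depot→u2→Port: bottleneck 4, flow now 9.
Augment Depot→u1→u2→Port: bottleneck 3, flow now 12.
Augment Depot→u1→u4→Port: bottleneck 1, flow now 13.
No augmenting path remains; maximum flow = 13.
By max-flow min-cut, the minimum cut capacity equals the max flow.
In the residual graph, reachable from Depot: {Depot, u3, u6}.
Min-cut edges: Depot→u1 (9), Depot→u2 (4); capacity 9 + 4 = 13.

13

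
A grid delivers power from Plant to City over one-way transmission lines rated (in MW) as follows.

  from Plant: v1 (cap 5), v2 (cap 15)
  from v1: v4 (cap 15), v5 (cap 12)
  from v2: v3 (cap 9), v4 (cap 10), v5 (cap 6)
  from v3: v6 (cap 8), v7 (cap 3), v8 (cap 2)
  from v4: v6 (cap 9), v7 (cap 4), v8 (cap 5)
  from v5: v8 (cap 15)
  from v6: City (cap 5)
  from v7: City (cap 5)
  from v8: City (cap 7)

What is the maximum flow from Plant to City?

17

Augment Plant→v1→v4→v6→City: bottleneck 5, flow now 5.
Augment Plant→v2→v3→v7→City: bottleneck 3, flow now 8.
Augment Plant→v2→v3→v8→City: bottleneck 2, flow now 10.
Augment Plant→v2→v4→v7→City: bottleneck 2, flow now 12.
Augment Plant→v2→v4→v8→City: bottleneck 5, flow now 17.
No augmenting path remains; maximum flow = 17.
In the residual graph, reachable from Plant: {Plant, v1, v2, v3, v4, v5, v6, v7, v8}.
Min-cut edges: v6→City (5), v7→City (5), v8→City (7); capacity 5 + 5 + 7 = 17.
This cut is saturated, so no flow can exceed 17.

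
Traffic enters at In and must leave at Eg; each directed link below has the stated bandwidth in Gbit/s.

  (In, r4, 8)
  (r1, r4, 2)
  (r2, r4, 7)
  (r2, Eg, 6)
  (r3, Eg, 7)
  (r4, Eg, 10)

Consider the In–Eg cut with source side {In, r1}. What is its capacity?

10

Edges leaving {In, r1}: In→r4 (8), r1→r4 (2).
Cut capacity = 8 + 2 = 10.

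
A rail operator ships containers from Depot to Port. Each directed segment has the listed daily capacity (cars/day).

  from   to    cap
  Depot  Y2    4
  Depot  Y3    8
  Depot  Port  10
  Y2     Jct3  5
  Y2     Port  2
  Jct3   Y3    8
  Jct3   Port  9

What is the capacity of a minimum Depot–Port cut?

Augment Depot→Port: bottleneck 10, flow now 10.
Augment Depot→Y2→Port: bottleneck 2, flow now 12.
Augment Depot→Y2→Jct3→Port: bottleneck 2, flow now 14.
No augmenting path remains; maximum flow = 14.
By max-flow min-cut, the minimum cut capacity equals the max flow.
In the residual graph, reachable from Depot: {Depot, Y3}.
Min-cut edges: Depot→Y2 (4), Depot→Port (10); capacity 4 + 10 = 14.

14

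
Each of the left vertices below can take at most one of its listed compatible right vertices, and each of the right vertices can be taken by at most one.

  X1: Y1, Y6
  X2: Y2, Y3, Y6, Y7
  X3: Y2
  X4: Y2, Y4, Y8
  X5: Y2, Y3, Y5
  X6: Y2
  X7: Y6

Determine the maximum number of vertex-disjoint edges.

6

Unit-capacity flow: source→left, listed edges, right→sink; max matching = max flow.
Augmenting path X1→Y1 (+1); matched 1.
Augmenting path X2→Y2 (+1); matched 2.
Augmenting path X4→Y4 (+1); matched 3.
Augmenting path X5→Y3 (+1); matched 4.
Augmenting path X7→Y6 (+1); matched 5.
Augmenting path X3→Y2→X2→Y7 (+1); matched 6.
No augmenting path remains; maximum matching = 6.
König certificate: {X1, X2, X4, X5, X7, Y2} is a vertex cover of size 6 (every listed pair touches it), so no matching can be larger.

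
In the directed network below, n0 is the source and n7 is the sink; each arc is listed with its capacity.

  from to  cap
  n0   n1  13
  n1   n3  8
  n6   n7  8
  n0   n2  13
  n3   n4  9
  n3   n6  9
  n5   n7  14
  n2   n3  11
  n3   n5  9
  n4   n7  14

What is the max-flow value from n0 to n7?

Augment n0→n1→n3→n4→n7: bottleneck 8, flow now 8.
Augment n0→n2→n3→n4→n7: bottleneck 1, flow now 9.
Augment n0→n2→n3→n5→n7: bottleneck 9, flow now 18.
Augment n0→n2→n3→n6→n7: bottleneck 1, flow now 19.
No augmenting path remains; maximum flow = 19.
In the residual graph, reachable from n0: {n0, n1, n2}.
Min-cut edges: n1→n3 (8), n2→n3 (11); capacity 8 + 11 = 19.
This cut is saturated, so no flow can exceed 19.

19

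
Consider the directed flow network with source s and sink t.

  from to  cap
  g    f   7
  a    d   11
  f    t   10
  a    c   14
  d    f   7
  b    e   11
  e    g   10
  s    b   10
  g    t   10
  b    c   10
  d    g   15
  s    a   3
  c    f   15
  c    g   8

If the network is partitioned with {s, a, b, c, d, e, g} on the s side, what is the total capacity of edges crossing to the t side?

39

Edges leaving {s, a, b, c, d, e, g}: c→f (15), d→f (7), g→f (7), g→t (10).
Cut capacity = 15 + 7 + 7 + 10 = 39.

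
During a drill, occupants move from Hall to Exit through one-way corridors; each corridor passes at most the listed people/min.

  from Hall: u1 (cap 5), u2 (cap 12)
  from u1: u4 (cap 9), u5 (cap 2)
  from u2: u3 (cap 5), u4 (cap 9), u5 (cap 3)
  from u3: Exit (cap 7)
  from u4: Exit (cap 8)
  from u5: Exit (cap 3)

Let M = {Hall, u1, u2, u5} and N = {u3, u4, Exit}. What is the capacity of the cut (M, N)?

26

Edges leaving {Hall, u1, u2, u5}: u1→u4 (9), u2→u3 (5), u2→u4 (9), u5→Exit (3).
Cut capacity = 9 + 5 + 9 + 3 = 26.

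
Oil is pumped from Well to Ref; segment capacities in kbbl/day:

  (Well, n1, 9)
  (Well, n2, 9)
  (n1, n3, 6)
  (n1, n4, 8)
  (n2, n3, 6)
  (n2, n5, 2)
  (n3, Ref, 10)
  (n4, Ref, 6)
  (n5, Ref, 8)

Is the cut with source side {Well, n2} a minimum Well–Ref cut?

Given cut capacity: 9 + 6 + 2 = 17.
Augment Well→n1→n3→Ref: bottleneck 6, flow now 6.
Augment Well→n1→n4→Ref: bottleneck 3, flow now 9.
Augment Well→n2→n3→Ref: bottleneck 4, flow now 13.
Augment Well→n2→n5→Ref: bottleneck 2, flow now 15.
Augment Well→n2→n3→n1→n4→Ref: bottleneck 2, flow now 17. (uses reverse residual edge)
No augmenting path remains; maximum flow = 17.
Cut capacity 17 equals the max flow, so it is a minimum cut.

Yes — it is a minimum cut (capacity 17).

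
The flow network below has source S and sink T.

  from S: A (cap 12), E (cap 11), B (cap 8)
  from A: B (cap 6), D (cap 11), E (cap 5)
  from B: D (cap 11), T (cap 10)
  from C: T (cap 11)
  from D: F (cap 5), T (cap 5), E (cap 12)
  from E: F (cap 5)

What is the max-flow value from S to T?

15

Augment S→B→T: bottleneck 8, flow now 8.
Augment S→A→B→T: bottleneck 2, flow now 10.
Augment S→A→D→T: bottleneck 5, flow now 15.
No augmenting path remains; maximum flow = 15.
In the residual graph, reachable from S: {S, A, B, D, E, F}.
Min-cut edges: B→T (10), D→T (5); capacity 10 + 5 = 15.
This cut is saturated, so no flow can exceed 15.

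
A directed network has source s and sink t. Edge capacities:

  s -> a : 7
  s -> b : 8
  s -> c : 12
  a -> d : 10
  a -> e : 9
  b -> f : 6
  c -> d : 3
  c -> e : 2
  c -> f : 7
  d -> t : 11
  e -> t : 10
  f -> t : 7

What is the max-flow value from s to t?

19

Augment s→a→d→t: bottleneck 7, flow now 7.
Augment s→b→f→t: bottleneck 6, flow now 13.
Augment s→c→d→t: bottleneck 3, flow now 16.
Augment s→c→e→t: bottleneck 2, flow now 18.
Augment s→c→f→t: bottleneck 1, flow now 19.
No augmenting path remains; maximum flow = 19.
In the residual graph, reachable from s: {s, b, c, f}.
Min-cut edges: s→a (7), c→d (3), c→e (2), f→t (7); capacity 7 + 3 + 2 + 7 = 19.
This cut is saturated, so no flow can exceed 19.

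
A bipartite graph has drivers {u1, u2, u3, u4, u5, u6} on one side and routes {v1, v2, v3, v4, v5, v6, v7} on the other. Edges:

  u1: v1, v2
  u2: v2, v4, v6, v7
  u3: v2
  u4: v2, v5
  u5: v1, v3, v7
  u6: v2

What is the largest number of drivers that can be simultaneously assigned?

Unit-capacity flow: source→left, listed edges, right→sink; max matching = max flow.
Augmenting path u1→v1 (+1); matched 1.
Augmenting path u2→v2 (+1); matched 2.
Augmenting path u4→v5 (+1); matched 3.
Augmenting path u5→v3 (+1); matched 4.
Augmenting path u3→v2→u2→v4 (+1); matched 5.
No augmenting path remains; maximum matching = 5.
König certificate: {u1, u2, u4, u5, v2} is a vertex cover of size 5 (every listed pair touches it), so no matching can be larger.

5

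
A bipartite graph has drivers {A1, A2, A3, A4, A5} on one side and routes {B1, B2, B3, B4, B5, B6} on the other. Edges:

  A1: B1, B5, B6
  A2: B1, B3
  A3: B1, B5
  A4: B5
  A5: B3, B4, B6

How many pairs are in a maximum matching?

5

Unit-capacity flow: source→left, listed edges, right→sink; max matching = max flow.
Augmenting path A1→B1 (+1); matched 1.
Augmenting path A2→B3 (+1); matched 2.
Augmenting path A3→B5 (+1); matched 3.
Augmenting path A5→B4 (+1); matched 4.
Augmenting path A4→B5→A3→B1→A1→B6 (+1); matched 5.
No augmenting path remains; maximum matching = 5.
König certificate: {A1, A2, A3, A4, A5} is a vertex cover of size 5 (every listed pair touches it), so no matching can be larger.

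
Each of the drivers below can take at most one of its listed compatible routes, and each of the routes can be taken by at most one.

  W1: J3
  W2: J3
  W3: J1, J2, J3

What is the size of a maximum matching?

Unit-capacity flow: source→left, listed edges, right→sink; max matching = max flow.
Augmenting path W1→J3 (+1); matched 1.
Augmenting path W3→J1 (+1); matched 2.
No augmenting path remains; maximum matching = 2.
König certificate: {W3, J3} is a vertex cover of size 2 (every listed pair touches it), so no matching can be larger.

2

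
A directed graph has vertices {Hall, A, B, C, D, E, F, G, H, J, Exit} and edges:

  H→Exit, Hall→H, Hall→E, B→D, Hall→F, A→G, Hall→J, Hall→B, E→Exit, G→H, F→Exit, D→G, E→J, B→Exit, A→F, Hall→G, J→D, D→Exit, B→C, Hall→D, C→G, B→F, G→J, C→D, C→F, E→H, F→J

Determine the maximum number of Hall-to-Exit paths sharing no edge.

Assign every edge capacity 1; by Menger, the answer equals the max flow.
Path Hall→B→Exit (+1); total 1.
Path Hall→D→Exit (+1); total 2.
Path Hall→E→Exit (+1); total 3.
Path Hall→F→Exit (+1); total 4.
Path Hall→H→Exit (+1); total 5.
No residual Hall→Exit path; max flow = 5.
Certifying cut of size 5: {D→Exit, H→Exit, Hall→B, Hall→E, Hall→F}.

5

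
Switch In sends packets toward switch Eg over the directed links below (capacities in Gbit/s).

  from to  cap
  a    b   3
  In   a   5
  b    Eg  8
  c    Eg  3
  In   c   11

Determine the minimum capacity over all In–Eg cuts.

6

Augment In→c→Eg: bottleneck 3, flow now 3.
Augment In→a→b→Eg: bottleneck 3, flow now 6.
No augmenting path remains; maximum flow = 6.
By max-flow min-cut, the minimum cut capacity equals the max flow.
In the residual graph, reachable from In: {In, a, c}.
Min-cut edges: a→b (3), c→Eg (3); capacity 3 + 3 = 6.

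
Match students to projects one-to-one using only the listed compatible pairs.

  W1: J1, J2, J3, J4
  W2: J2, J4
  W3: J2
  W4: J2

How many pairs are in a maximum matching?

Unit-capacity flow: source→left, listed edges, right→sink; max matching = max flow.
Augmenting path W1→J1 (+1); matched 1.
Augmenting path W2→J2 (+1); matched 2.
Augmenting path W3→J2→W2→J4 (+1); matched 3.
No augmenting path remains; maximum matching = 3.
König certificate: {W1, W2, J2} is a vertex cover of size 3 (every listed pair touches it), so no matching can be larger.

3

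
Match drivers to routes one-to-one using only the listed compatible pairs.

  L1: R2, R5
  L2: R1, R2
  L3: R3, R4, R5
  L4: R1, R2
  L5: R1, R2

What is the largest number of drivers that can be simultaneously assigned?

Unit-capacity flow: source→left, listed edges, right→sink; max matching = max flow.
Augmenting path L1→R2 (+1); matched 1.
Augmenting path L2→R1 (+1); matched 2.
Augmenting path L3→R3 (+1); matched 3.
Augmenting path L4→R2→L1→R5 (+1); matched 4.
No augmenting path remains; maximum matching = 4.
König certificate: {L1, L3, R1, R2} is a vertex cover of size 4 (every listed pair touches it), so no matching can be larger.

4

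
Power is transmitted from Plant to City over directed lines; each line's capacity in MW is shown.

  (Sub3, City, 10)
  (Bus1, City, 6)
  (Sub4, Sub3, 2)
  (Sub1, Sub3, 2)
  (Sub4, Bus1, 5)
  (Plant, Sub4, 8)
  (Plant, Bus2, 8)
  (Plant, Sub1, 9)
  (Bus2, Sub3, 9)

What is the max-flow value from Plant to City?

15

Augment Plant→Sub4→Bus1→City: bottleneck 5, flow now 5.
Augment Plant→Sub4→Sub3→City: bottleneck 2, flow now 7.
Augment Plant→Sub1→Sub3→City: bottleneck 2, flow now 9.
Augment Plant→Bus2→Sub3→City: bottleneck 6, flow now 15.
No augmenting path remains; maximum flow = 15.
In the residual graph, reachable from Plant: {Plant, Sub4, Sub1, Bus2, Sub3}.
Min-cut edges: Sub4→Bus1 (5), Sub3→City (10); capacity 5 + 10 = 15.
This cut is saturated, so no flow can exceed 15.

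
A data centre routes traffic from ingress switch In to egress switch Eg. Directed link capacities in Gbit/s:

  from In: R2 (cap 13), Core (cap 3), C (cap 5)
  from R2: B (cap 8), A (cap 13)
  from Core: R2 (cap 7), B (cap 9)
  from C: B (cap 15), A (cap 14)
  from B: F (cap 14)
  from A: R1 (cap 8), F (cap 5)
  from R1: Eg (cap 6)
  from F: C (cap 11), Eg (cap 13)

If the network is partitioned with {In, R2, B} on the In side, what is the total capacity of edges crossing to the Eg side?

35

Edges leaving {In, R2, B}: In→Core (3), In→C (5), R2→A (13), B→F (14).
Cut capacity = 3 + 5 + 13 + 14 = 35.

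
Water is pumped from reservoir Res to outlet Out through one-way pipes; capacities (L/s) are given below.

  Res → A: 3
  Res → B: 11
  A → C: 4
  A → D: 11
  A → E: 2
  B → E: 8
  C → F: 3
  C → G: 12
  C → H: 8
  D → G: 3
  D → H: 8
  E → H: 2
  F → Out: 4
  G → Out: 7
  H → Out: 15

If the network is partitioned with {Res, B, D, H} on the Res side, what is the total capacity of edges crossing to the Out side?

29

Edges leaving {Res, B, D, H}: Res→A (3), B→E (8), D→G (3), H→Out (15).
Cut capacity = 3 + 8 + 3 + 15 = 29.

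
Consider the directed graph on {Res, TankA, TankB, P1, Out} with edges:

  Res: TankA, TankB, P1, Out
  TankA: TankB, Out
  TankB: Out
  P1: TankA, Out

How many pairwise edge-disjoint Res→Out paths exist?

Assign every edge capacity 1; by Menger, the answer equals the max flow.
Path Res→Out (+1); total 1.
Path Res→TankA→Out (+1); total 2.
Path Res→TankB→Out (+1); total 3.
Path Res→P1→Out (+1); total 4.
No residual Res→Out path; max flow = 4.
Certifying cut of size 4: {Res→Out, Res→P1, Res→TankA, Res→TankB}.

4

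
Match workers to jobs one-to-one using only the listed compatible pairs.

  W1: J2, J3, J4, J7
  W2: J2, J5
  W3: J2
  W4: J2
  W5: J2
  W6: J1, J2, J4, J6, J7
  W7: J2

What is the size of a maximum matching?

4

Unit-capacity flow: source→left, listed edges, right→sink; max matching = max flow.
Augmenting path W1→J2 (+1); matched 1.
Augmenting path W2→J5 (+1); matched 2.
Augmenting path W6→J1 (+1); matched 3.
Augmenting path W3→J2→W1→J3 (+1); matched 4.
No augmenting path remains; maximum matching = 4.
König certificate: {W1, W2, W6, J2} is a vertex cover of size 4 (every listed pair touches it), so no matching can be larger.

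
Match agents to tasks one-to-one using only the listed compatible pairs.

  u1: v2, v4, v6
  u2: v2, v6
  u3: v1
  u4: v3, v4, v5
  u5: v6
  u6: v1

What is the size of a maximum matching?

Unit-capacity flow: source→left, listed edges, right→sink; max matching = max flow.
Augmenting path u1→v2 (+1); matched 1.
Augmenting path u2→v6 (+1); matched 2.
Augmenting path u3→v1 (+1); matched 3.
Augmenting path u4→v3 (+1); matched 4.
Augmenting path u5→v6→u2→v2→u1→v4 (+1); matched 5.
No augmenting path remains; maximum matching = 5.
König certificate: {u1, u2, u4, u5, v1} is a vertex cover of size 5 (every listed pair touches it), so no matching can be larger.

5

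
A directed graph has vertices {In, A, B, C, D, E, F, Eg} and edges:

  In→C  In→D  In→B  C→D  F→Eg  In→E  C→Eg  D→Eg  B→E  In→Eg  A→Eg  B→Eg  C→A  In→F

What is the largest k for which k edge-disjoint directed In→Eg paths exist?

Assign every edge capacity 1; by Menger, the answer equals the max flow.
Path In→Eg (+1); total 1.
Path In→B→Eg (+1); total 2.
Path In→C→Eg (+1); total 3.
Path In→D→Eg (+1); total 4.
Path In→F→Eg (+1); total 5.
No residual In→Eg path; max flow = 5.
Certifying cut of size 5: {In→B, In→C, In→D, In→Eg, In→F}.

5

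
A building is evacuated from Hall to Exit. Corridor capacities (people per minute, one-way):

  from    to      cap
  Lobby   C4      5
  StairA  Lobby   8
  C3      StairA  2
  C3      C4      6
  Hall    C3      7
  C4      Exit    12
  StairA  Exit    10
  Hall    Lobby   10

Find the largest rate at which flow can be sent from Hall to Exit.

12

Augment Hall→Lobby→C4→Exit: bottleneck 5, flow now 5.
Augment Hall→C3→C4→Exit: bottleneck 6, flow now 11.
Augment Hall→C3→StairA→Exit: bottleneck 1, flow now 12.
No augmenting path remains; maximum flow = 12.
In the residual graph, reachable from Hall: {Hall, Lobby}.
Min-cut edges: Hall→C3 (7), Lobby→C4 (5); capacity 7 + 5 = 12.
This cut is saturated, so no flow can exceed 12.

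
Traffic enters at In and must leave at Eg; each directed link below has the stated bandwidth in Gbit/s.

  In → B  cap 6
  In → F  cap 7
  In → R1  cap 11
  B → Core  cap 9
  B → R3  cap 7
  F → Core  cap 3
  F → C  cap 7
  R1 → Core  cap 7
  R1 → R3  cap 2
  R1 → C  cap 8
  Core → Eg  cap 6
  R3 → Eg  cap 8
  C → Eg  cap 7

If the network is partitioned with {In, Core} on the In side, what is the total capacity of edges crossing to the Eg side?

Edges leaving {In, Core}: In→B (6), In→F (7), In→R1 (11), Core→Eg (6).
Cut capacity = 6 + 7 + 11 + 6 = 30.

30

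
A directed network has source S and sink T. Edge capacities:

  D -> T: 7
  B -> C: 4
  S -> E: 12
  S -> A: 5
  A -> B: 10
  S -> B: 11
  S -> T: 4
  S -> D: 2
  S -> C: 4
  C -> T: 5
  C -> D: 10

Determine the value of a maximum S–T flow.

14

Augment S→T: bottleneck 4, flow now 4.
Augment S→C→T: bottleneck 4, flow now 8.
Augment S→D→T: bottleneck 2, flow now 10.
Augment S→B→C→T: bottleneck 1, flow now 11.
Augment S→B→C→D→T: bottleneck 3, flow now 14.
No augmenting path remains; maximum flow = 14.
In the residual graph, reachable from S: {S, A, B, E}.
Min-cut edges: S→C (4), S→D (2), S→T (4), B→C (4); capacity 4 + 2 + 4 + 4 = 14.
This cut is saturated, so no flow can exceed 14.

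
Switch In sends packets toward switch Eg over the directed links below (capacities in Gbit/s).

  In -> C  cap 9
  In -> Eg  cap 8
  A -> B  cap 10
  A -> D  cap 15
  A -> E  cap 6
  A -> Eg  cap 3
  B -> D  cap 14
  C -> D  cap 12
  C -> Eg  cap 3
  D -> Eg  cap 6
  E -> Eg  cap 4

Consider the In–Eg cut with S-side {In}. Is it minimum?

Given cut capacity: 9 + 8 = 17.
Augment In→Eg: bottleneck 8, flow now 8.
Augment In→C→Eg: bottleneck 3, flow now 11.
Augment In→C→D→Eg: bottleneck 6, flow now 17.
No augmenting path remains; maximum flow = 17.
Cut capacity 17 equals the max flow, so it is a minimum cut.

Yes — it is a minimum cut (capacity 17).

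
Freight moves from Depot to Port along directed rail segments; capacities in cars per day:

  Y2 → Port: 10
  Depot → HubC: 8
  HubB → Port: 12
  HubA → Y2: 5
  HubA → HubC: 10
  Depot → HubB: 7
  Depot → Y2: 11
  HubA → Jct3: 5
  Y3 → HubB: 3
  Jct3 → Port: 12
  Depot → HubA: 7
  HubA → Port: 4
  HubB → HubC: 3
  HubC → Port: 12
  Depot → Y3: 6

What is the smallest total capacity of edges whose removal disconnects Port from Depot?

Augment Depot→HubA→Port: bottleneck 4, flow now 4.
Augment Depot→HubB→Port: bottleneck 7, flow now 11.
Augment Depot→HubC→Port: bottleneck 8, flow now 19.
Augment Depot→Y2→Port: bottleneck 10, flow now 29.
Augment Depot→HubA→Jct3→Port: bottleneck 3, flow now 32.
Augment Depot→Y3→HubB→Port: bottleneck 3, flow now 35.
No augmenting path remains; maximum flow = 35.
By max-flow min-cut, the minimum cut capacity equals the max flow.
In the residual graph, reachable from Depot: {Depot, Y3, Y2}.
Min-cut edges: Depot→HubA (7), Depot→HubB (7), Depot→HubC (8), Y3→HubB (3), Y2→Port (10); capacity 7 + 7 + 8 + 3 + 10 = 35.

35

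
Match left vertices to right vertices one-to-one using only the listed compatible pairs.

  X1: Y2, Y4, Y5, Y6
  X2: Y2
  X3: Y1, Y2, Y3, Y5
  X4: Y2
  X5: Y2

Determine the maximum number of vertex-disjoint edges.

Unit-capacity flow: source→left, listed edges, right→sink; max matching = max flow.
Augmenting path X1→Y2 (+1); matched 1.
Augmenting path X3→Y1 (+1); matched 2.
Augmenting path X2→Y2→X1→Y4 (+1); matched 3.
No augmenting path remains; maximum matching = 3.
König certificate: {X1, X3, Y2} is a vertex cover of size 3 (every listed pair touches it), so no matching can be larger.

3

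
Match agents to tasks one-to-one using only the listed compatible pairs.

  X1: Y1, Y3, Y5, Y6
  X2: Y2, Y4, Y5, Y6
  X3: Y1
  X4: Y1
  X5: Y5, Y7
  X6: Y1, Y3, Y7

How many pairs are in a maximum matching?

5

Unit-capacity flow: source→left, listed edges, right→sink; max matching = max flow.
Augmenting path X1→Y1 (+1); matched 1.
Augmenting path X2→Y2 (+1); matched 2.
Augmenting path X5→Y5 (+1); matched 3.
Augmenting path X6→Y3 (+1); matched 4.
Augmenting path X3→Y1→X1→Y6 (+1); matched 5.
No augmenting path remains; maximum matching = 5.
König certificate: {X1, X2, X5, X6, Y1} is a vertex cover of size 5 (every listed pair touches it), so no matching can be larger.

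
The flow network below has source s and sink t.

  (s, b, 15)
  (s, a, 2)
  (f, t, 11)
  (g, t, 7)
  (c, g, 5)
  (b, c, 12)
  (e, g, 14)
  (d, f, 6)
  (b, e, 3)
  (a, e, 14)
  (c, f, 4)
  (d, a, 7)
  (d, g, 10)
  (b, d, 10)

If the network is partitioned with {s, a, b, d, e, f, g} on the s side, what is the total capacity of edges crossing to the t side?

Edges leaving {s, a, b, d, e, f, g}: b→c (12), f→t (11), g→t (7).
Cut capacity = 12 + 11 + 7 = 30.

30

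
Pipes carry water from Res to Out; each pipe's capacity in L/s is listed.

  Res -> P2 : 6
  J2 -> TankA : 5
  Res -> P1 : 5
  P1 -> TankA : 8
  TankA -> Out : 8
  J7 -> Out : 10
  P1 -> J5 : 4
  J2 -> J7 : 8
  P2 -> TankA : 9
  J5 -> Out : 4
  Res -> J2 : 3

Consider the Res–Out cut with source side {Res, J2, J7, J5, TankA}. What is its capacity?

33

Edges leaving {Res, J2, J7, J5, TankA}: Res→P2 (6), Res→P1 (5), J7→Out (10), J5→Out (4), TankA→Out (8).
Cut capacity = 6 + 5 + 10 + 4 + 8 = 33.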